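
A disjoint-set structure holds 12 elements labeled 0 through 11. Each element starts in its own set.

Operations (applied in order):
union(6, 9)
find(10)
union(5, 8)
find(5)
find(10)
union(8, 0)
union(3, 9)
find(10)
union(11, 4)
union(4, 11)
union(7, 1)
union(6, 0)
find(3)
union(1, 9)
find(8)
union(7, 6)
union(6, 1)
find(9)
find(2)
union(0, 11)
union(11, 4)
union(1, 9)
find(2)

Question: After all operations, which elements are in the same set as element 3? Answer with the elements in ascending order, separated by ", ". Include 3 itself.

Step 1: union(6, 9) -> merged; set of 6 now {6, 9}
Step 2: find(10) -> no change; set of 10 is {10}
Step 3: union(5, 8) -> merged; set of 5 now {5, 8}
Step 4: find(5) -> no change; set of 5 is {5, 8}
Step 5: find(10) -> no change; set of 10 is {10}
Step 6: union(8, 0) -> merged; set of 8 now {0, 5, 8}
Step 7: union(3, 9) -> merged; set of 3 now {3, 6, 9}
Step 8: find(10) -> no change; set of 10 is {10}
Step 9: union(11, 4) -> merged; set of 11 now {4, 11}
Step 10: union(4, 11) -> already same set; set of 4 now {4, 11}
Step 11: union(7, 1) -> merged; set of 7 now {1, 7}
Step 12: union(6, 0) -> merged; set of 6 now {0, 3, 5, 6, 8, 9}
Step 13: find(3) -> no change; set of 3 is {0, 3, 5, 6, 8, 9}
Step 14: union(1, 9) -> merged; set of 1 now {0, 1, 3, 5, 6, 7, 8, 9}
Step 15: find(8) -> no change; set of 8 is {0, 1, 3, 5, 6, 7, 8, 9}
Step 16: union(7, 6) -> already same set; set of 7 now {0, 1, 3, 5, 6, 7, 8, 9}
Step 17: union(6, 1) -> already same set; set of 6 now {0, 1, 3, 5, 6, 7, 8, 9}
Step 18: find(9) -> no change; set of 9 is {0, 1, 3, 5, 6, 7, 8, 9}
Step 19: find(2) -> no change; set of 2 is {2}
Step 20: union(0, 11) -> merged; set of 0 now {0, 1, 3, 4, 5, 6, 7, 8, 9, 11}
Step 21: union(11, 4) -> already same set; set of 11 now {0, 1, 3, 4, 5, 6, 7, 8, 9, 11}
Step 22: union(1, 9) -> already same set; set of 1 now {0, 1, 3, 4, 5, 6, 7, 8, 9, 11}
Step 23: find(2) -> no change; set of 2 is {2}
Component of 3: {0, 1, 3, 4, 5, 6, 7, 8, 9, 11}

Answer: 0, 1, 3, 4, 5, 6, 7, 8, 9, 11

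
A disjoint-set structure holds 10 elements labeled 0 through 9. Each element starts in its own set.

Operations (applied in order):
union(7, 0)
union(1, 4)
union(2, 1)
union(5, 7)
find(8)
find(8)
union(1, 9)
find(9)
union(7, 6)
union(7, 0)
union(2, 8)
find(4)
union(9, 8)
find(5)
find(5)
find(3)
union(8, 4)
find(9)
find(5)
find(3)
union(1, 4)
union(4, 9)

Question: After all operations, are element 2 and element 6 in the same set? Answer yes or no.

Answer: no

Derivation:
Step 1: union(7, 0) -> merged; set of 7 now {0, 7}
Step 2: union(1, 4) -> merged; set of 1 now {1, 4}
Step 3: union(2, 1) -> merged; set of 2 now {1, 2, 4}
Step 4: union(5, 7) -> merged; set of 5 now {0, 5, 7}
Step 5: find(8) -> no change; set of 8 is {8}
Step 6: find(8) -> no change; set of 8 is {8}
Step 7: union(1, 9) -> merged; set of 1 now {1, 2, 4, 9}
Step 8: find(9) -> no change; set of 9 is {1, 2, 4, 9}
Step 9: union(7, 6) -> merged; set of 7 now {0, 5, 6, 7}
Step 10: union(7, 0) -> already same set; set of 7 now {0, 5, 6, 7}
Step 11: union(2, 8) -> merged; set of 2 now {1, 2, 4, 8, 9}
Step 12: find(4) -> no change; set of 4 is {1, 2, 4, 8, 9}
Step 13: union(9, 8) -> already same set; set of 9 now {1, 2, 4, 8, 9}
Step 14: find(5) -> no change; set of 5 is {0, 5, 6, 7}
Step 15: find(5) -> no change; set of 5 is {0, 5, 6, 7}
Step 16: find(3) -> no change; set of 3 is {3}
Step 17: union(8, 4) -> already same set; set of 8 now {1, 2, 4, 8, 9}
Step 18: find(9) -> no change; set of 9 is {1, 2, 4, 8, 9}
Step 19: find(5) -> no change; set of 5 is {0, 5, 6, 7}
Step 20: find(3) -> no change; set of 3 is {3}
Step 21: union(1, 4) -> already same set; set of 1 now {1, 2, 4, 8, 9}
Step 22: union(4, 9) -> already same set; set of 4 now {1, 2, 4, 8, 9}
Set of 2: {1, 2, 4, 8, 9}; 6 is not a member.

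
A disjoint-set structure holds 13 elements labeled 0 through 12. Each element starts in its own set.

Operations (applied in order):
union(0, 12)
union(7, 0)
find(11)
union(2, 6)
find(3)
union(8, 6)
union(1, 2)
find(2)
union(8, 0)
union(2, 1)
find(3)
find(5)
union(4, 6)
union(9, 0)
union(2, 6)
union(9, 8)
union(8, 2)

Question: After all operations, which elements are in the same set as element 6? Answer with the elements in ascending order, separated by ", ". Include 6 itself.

Answer: 0, 1, 2, 4, 6, 7, 8, 9, 12

Derivation:
Step 1: union(0, 12) -> merged; set of 0 now {0, 12}
Step 2: union(7, 0) -> merged; set of 7 now {0, 7, 12}
Step 3: find(11) -> no change; set of 11 is {11}
Step 4: union(2, 6) -> merged; set of 2 now {2, 6}
Step 5: find(3) -> no change; set of 3 is {3}
Step 6: union(8, 6) -> merged; set of 8 now {2, 6, 8}
Step 7: union(1, 2) -> merged; set of 1 now {1, 2, 6, 8}
Step 8: find(2) -> no change; set of 2 is {1, 2, 6, 8}
Step 9: union(8, 0) -> merged; set of 8 now {0, 1, 2, 6, 7, 8, 12}
Step 10: union(2, 1) -> already same set; set of 2 now {0, 1, 2, 6, 7, 8, 12}
Step 11: find(3) -> no change; set of 3 is {3}
Step 12: find(5) -> no change; set of 5 is {5}
Step 13: union(4, 6) -> merged; set of 4 now {0, 1, 2, 4, 6, 7, 8, 12}
Step 14: union(9, 0) -> merged; set of 9 now {0, 1, 2, 4, 6, 7, 8, 9, 12}
Step 15: union(2, 6) -> already same set; set of 2 now {0, 1, 2, 4, 6, 7, 8, 9, 12}
Step 16: union(9, 8) -> already same set; set of 9 now {0, 1, 2, 4, 6, 7, 8, 9, 12}
Step 17: union(8, 2) -> already same set; set of 8 now {0, 1, 2, 4, 6, 7, 8, 9, 12}
Component of 6: {0, 1, 2, 4, 6, 7, 8, 9, 12}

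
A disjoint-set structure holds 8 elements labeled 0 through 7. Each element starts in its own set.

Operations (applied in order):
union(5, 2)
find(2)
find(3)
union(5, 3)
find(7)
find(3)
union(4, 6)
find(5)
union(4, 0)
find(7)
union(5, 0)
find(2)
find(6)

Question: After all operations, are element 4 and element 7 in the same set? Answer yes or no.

Step 1: union(5, 2) -> merged; set of 5 now {2, 5}
Step 2: find(2) -> no change; set of 2 is {2, 5}
Step 3: find(3) -> no change; set of 3 is {3}
Step 4: union(5, 3) -> merged; set of 5 now {2, 3, 5}
Step 5: find(7) -> no change; set of 7 is {7}
Step 6: find(3) -> no change; set of 3 is {2, 3, 5}
Step 7: union(4, 6) -> merged; set of 4 now {4, 6}
Step 8: find(5) -> no change; set of 5 is {2, 3, 5}
Step 9: union(4, 0) -> merged; set of 4 now {0, 4, 6}
Step 10: find(7) -> no change; set of 7 is {7}
Step 11: union(5, 0) -> merged; set of 5 now {0, 2, 3, 4, 5, 6}
Step 12: find(2) -> no change; set of 2 is {0, 2, 3, 4, 5, 6}
Step 13: find(6) -> no change; set of 6 is {0, 2, 3, 4, 5, 6}
Set of 4: {0, 2, 3, 4, 5, 6}; 7 is not a member.

Answer: no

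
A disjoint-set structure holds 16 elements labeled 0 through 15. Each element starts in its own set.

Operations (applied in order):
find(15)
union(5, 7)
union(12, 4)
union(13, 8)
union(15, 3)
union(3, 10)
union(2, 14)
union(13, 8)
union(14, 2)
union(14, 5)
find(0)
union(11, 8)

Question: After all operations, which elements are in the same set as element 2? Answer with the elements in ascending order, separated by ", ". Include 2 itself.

Answer: 2, 5, 7, 14

Derivation:
Step 1: find(15) -> no change; set of 15 is {15}
Step 2: union(5, 7) -> merged; set of 5 now {5, 7}
Step 3: union(12, 4) -> merged; set of 12 now {4, 12}
Step 4: union(13, 8) -> merged; set of 13 now {8, 13}
Step 5: union(15, 3) -> merged; set of 15 now {3, 15}
Step 6: union(3, 10) -> merged; set of 3 now {3, 10, 15}
Step 7: union(2, 14) -> merged; set of 2 now {2, 14}
Step 8: union(13, 8) -> already same set; set of 13 now {8, 13}
Step 9: union(14, 2) -> already same set; set of 14 now {2, 14}
Step 10: union(14, 5) -> merged; set of 14 now {2, 5, 7, 14}
Step 11: find(0) -> no change; set of 0 is {0}
Step 12: union(11, 8) -> merged; set of 11 now {8, 11, 13}
Component of 2: {2, 5, 7, 14}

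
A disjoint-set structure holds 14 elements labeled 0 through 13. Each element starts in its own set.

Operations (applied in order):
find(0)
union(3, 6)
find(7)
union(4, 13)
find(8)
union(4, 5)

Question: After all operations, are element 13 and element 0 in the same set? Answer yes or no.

Answer: no

Derivation:
Step 1: find(0) -> no change; set of 0 is {0}
Step 2: union(3, 6) -> merged; set of 3 now {3, 6}
Step 3: find(7) -> no change; set of 7 is {7}
Step 4: union(4, 13) -> merged; set of 4 now {4, 13}
Step 5: find(8) -> no change; set of 8 is {8}
Step 6: union(4, 5) -> merged; set of 4 now {4, 5, 13}
Set of 13: {4, 5, 13}; 0 is not a member.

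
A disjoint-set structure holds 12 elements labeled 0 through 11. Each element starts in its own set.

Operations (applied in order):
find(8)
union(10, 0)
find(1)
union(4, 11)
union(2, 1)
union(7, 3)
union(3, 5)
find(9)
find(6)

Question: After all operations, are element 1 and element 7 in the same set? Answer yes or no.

Answer: no

Derivation:
Step 1: find(8) -> no change; set of 8 is {8}
Step 2: union(10, 0) -> merged; set of 10 now {0, 10}
Step 3: find(1) -> no change; set of 1 is {1}
Step 4: union(4, 11) -> merged; set of 4 now {4, 11}
Step 5: union(2, 1) -> merged; set of 2 now {1, 2}
Step 6: union(7, 3) -> merged; set of 7 now {3, 7}
Step 7: union(3, 5) -> merged; set of 3 now {3, 5, 7}
Step 8: find(9) -> no change; set of 9 is {9}
Step 9: find(6) -> no change; set of 6 is {6}
Set of 1: {1, 2}; 7 is not a member.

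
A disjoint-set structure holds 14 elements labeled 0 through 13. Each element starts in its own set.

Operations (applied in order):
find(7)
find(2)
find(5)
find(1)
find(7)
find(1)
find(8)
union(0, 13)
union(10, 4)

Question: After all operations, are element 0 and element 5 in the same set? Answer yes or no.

Step 1: find(7) -> no change; set of 7 is {7}
Step 2: find(2) -> no change; set of 2 is {2}
Step 3: find(5) -> no change; set of 5 is {5}
Step 4: find(1) -> no change; set of 1 is {1}
Step 5: find(7) -> no change; set of 7 is {7}
Step 6: find(1) -> no change; set of 1 is {1}
Step 7: find(8) -> no change; set of 8 is {8}
Step 8: union(0, 13) -> merged; set of 0 now {0, 13}
Step 9: union(10, 4) -> merged; set of 10 now {4, 10}
Set of 0: {0, 13}; 5 is not a member.

Answer: no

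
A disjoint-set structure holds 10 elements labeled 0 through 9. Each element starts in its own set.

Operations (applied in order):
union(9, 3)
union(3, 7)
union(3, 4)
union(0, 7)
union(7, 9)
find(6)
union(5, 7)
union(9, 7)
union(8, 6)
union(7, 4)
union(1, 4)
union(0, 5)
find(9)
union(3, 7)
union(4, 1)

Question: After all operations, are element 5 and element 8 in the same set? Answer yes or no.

Answer: no

Derivation:
Step 1: union(9, 3) -> merged; set of 9 now {3, 9}
Step 2: union(3, 7) -> merged; set of 3 now {3, 7, 9}
Step 3: union(3, 4) -> merged; set of 3 now {3, 4, 7, 9}
Step 4: union(0, 7) -> merged; set of 0 now {0, 3, 4, 7, 9}
Step 5: union(7, 9) -> already same set; set of 7 now {0, 3, 4, 7, 9}
Step 6: find(6) -> no change; set of 6 is {6}
Step 7: union(5, 7) -> merged; set of 5 now {0, 3, 4, 5, 7, 9}
Step 8: union(9, 7) -> already same set; set of 9 now {0, 3, 4, 5, 7, 9}
Step 9: union(8, 6) -> merged; set of 8 now {6, 8}
Step 10: union(7, 4) -> already same set; set of 7 now {0, 3, 4, 5, 7, 9}
Step 11: union(1, 4) -> merged; set of 1 now {0, 1, 3, 4, 5, 7, 9}
Step 12: union(0, 5) -> already same set; set of 0 now {0, 1, 3, 4, 5, 7, 9}
Step 13: find(9) -> no change; set of 9 is {0, 1, 3, 4, 5, 7, 9}
Step 14: union(3, 7) -> already same set; set of 3 now {0, 1, 3, 4, 5, 7, 9}
Step 15: union(4, 1) -> already same set; set of 4 now {0, 1, 3, 4, 5, 7, 9}
Set of 5: {0, 1, 3, 4, 5, 7, 9}; 8 is not a member.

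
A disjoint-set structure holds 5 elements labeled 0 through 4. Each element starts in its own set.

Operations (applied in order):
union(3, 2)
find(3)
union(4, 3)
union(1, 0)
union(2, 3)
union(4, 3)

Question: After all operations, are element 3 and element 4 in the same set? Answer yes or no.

Step 1: union(3, 2) -> merged; set of 3 now {2, 3}
Step 2: find(3) -> no change; set of 3 is {2, 3}
Step 3: union(4, 3) -> merged; set of 4 now {2, 3, 4}
Step 4: union(1, 0) -> merged; set of 1 now {0, 1}
Step 5: union(2, 3) -> already same set; set of 2 now {2, 3, 4}
Step 6: union(4, 3) -> already same set; set of 4 now {2, 3, 4}
Set of 3: {2, 3, 4}; 4 is a member.

Answer: yes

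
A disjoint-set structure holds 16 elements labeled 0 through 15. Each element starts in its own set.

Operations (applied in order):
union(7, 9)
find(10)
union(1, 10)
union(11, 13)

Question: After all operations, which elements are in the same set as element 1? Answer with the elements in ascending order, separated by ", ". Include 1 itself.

Step 1: union(7, 9) -> merged; set of 7 now {7, 9}
Step 2: find(10) -> no change; set of 10 is {10}
Step 3: union(1, 10) -> merged; set of 1 now {1, 10}
Step 4: union(11, 13) -> merged; set of 11 now {11, 13}
Component of 1: {1, 10}

Answer: 1, 10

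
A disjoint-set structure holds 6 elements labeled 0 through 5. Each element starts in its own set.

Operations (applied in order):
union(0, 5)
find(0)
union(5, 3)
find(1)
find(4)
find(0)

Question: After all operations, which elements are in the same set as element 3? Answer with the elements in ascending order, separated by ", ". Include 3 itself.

Answer: 0, 3, 5

Derivation:
Step 1: union(0, 5) -> merged; set of 0 now {0, 5}
Step 2: find(0) -> no change; set of 0 is {0, 5}
Step 3: union(5, 3) -> merged; set of 5 now {0, 3, 5}
Step 4: find(1) -> no change; set of 1 is {1}
Step 5: find(4) -> no change; set of 4 is {4}
Step 6: find(0) -> no change; set of 0 is {0, 3, 5}
Component of 3: {0, 3, 5}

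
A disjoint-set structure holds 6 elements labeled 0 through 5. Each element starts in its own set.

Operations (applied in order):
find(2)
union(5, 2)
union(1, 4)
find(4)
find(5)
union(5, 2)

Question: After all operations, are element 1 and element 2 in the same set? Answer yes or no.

Answer: no

Derivation:
Step 1: find(2) -> no change; set of 2 is {2}
Step 2: union(5, 2) -> merged; set of 5 now {2, 5}
Step 3: union(1, 4) -> merged; set of 1 now {1, 4}
Step 4: find(4) -> no change; set of 4 is {1, 4}
Step 5: find(5) -> no change; set of 5 is {2, 5}
Step 6: union(5, 2) -> already same set; set of 5 now {2, 5}
Set of 1: {1, 4}; 2 is not a member.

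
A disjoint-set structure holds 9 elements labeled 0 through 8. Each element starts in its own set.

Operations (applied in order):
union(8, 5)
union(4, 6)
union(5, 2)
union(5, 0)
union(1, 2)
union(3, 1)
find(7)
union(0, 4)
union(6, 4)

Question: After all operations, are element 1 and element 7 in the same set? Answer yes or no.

Step 1: union(8, 5) -> merged; set of 8 now {5, 8}
Step 2: union(4, 6) -> merged; set of 4 now {4, 6}
Step 3: union(5, 2) -> merged; set of 5 now {2, 5, 8}
Step 4: union(5, 0) -> merged; set of 5 now {0, 2, 5, 8}
Step 5: union(1, 2) -> merged; set of 1 now {0, 1, 2, 5, 8}
Step 6: union(3, 1) -> merged; set of 3 now {0, 1, 2, 3, 5, 8}
Step 7: find(7) -> no change; set of 7 is {7}
Step 8: union(0, 4) -> merged; set of 0 now {0, 1, 2, 3, 4, 5, 6, 8}
Step 9: union(6, 4) -> already same set; set of 6 now {0, 1, 2, 3, 4, 5, 6, 8}
Set of 1: {0, 1, 2, 3, 4, 5, 6, 8}; 7 is not a member.

Answer: no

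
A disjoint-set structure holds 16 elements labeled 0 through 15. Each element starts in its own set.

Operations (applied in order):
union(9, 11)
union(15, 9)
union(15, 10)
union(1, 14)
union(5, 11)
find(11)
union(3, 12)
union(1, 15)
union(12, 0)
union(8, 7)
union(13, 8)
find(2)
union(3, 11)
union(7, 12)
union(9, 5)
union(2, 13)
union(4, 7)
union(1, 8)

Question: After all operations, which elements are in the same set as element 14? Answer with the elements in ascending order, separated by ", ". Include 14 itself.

Step 1: union(9, 11) -> merged; set of 9 now {9, 11}
Step 2: union(15, 9) -> merged; set of 15 now {9, 11, 15}
Step 3: union(15, 10) -> merged; set of 15 now {9, 10, 11, 15}
Step 4: union(1, 14) -> merged; set of 1 now {1, 14}
Step 5: union(5, 11) -> merged; set of 5 now {5, 9, 10, 11, 15}
Step 6: find(11) -> no change; set of 11 is {5, 9, 10, 11, 15}
Step 7: union(3, 12) -> merged; set of 3 now {3, 12}
Step 8: union(1, 15) -> merged; set of 1 now {1, 5, 9, 10, 11, 14, 15}
Step 9: union(12, 0) -> merged; set of 12 now {0, 3, 12}
Step 10: union(8, 7) -> merged; set of 8 now {7, 8}
Step 11: union(13, 8) -> merged; set of 13 now {7, 8, 13}
Step 12: find(2) -> no change; set of 2 is {2}
Step 13: union(3, 11) -> merged; set of 3 now {0, 1, 3, 5, 9, 10, 11, 12, 14, 15}
Step 14: union(7, 12) -> merged; set of 7 now {0, 1, 3, 5, 7, 8, 9, 10, 11, 12, 13, 14, 15}
Step 15: union(9, 5) -> already same set; set of 9 now {0, 1, 3, 5, 7, 8, 9, 10, 11, 12, 13, 14, 15}
Step 16: union(2, 13) -> merged; set of 2 now {0, 1, 2, 3, 5, 7, 8, 9, 10, 11, 12, 13, 14, 15}
Step 17: union(4, 7) -> merged; set of 4 now {0, 1, 2, 3, 4, 5, 7, 8, 9, 10, 11, 12, 13, 14, 15}
Step 18: union(1, 8) -> already same set; set of 1 now {0, 1, 2, 3, 4, 5, 7, 8, 9, 10, 11, 12, 13, 14, 15}
Component of 14: {0, 1, 2, 3, 4, 5, 7, 8, 9, 10, 11, 12, 13, 14, 15}

Answer: 0, 1, 2, 3, 4, 5, 7, 8, 9, 10, 11, 12, 13, 14, 15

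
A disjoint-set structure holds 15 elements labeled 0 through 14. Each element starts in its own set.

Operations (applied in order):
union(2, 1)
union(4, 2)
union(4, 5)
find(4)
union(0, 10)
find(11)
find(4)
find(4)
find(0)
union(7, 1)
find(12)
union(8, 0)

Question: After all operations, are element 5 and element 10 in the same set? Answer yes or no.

Answer: no

Derivation:
Step 1: union(2, 1) -> merged; set of 2 now {1, 2}
Step 2: union(4, 2) -> merged; set of 4 now {1, 2, 4}
Step 3: union(4, 5) -> merged; set of 4 now {1, 2, 4, 5}
Step 4: find(4) -> no change; set of 4 is {1, 2, 4, 5}
Step 5: union(0, 10) -> merged; set of 0 now {0, 10}
Step 6: find(11) -> no change; set of 11 is {11}
Step 7: find(4) -> no change; set of 4 is {1, 2, 4, 5}
Step 8: find(4) -> no change; set of 4 is {1, 2, 4, 5}
Step 9: find(0) -> no change; set of 0 is {0, 10}
Step 10: union(7, 1) -> merged; set of 7 now {1, 2, 4, 5, 7}
Step 11: find(12) -> no change; set of 12 is {12}
Step 12: union(8, 0) -> merged; set of 8 now {0, 8, 10}
Set of 5: {1, 2, 4, 5, 7}; 10 is not a member.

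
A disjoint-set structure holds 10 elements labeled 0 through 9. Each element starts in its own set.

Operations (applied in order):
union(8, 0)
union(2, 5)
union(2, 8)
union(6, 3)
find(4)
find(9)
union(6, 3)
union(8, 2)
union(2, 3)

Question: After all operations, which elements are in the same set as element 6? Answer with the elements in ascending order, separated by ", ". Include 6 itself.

Step 1: union(8, 0) -> merged; set of 8 now {0, 8}
Step 2: union(2, 5) -> merged; set of 2 now {2, 5}
Step 3: union(2, 8) -> merged; set of 2 now {0, 2, 5, 8}
Step 4: union(6, 3) -> merged; set of 6 now {3, 6}
Step 5: find(4) -> no change; set of 4 is {4}
Step 6: find(9) -> no change; set of 9 is {9}
Step 7: union(6, 3) -> already same set; set of 6 now {3, 6}
Step 8: union(8, 2) -> already same set; set of 8 now {0, 2, 5, 8}
Step 9: union(2, 3) -> merged; set of 2 now {0, 2, 3, 5, 6, 8}
Component of 6: {0, 2, 3, 5, 6, 8}

Answer: 0, 2, 3, 5, 6, 8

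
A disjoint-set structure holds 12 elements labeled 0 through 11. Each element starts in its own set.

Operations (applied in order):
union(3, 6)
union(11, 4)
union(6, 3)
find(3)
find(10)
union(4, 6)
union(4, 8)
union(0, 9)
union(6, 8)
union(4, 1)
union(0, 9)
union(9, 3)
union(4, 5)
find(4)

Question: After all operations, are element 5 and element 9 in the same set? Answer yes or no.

Step 1: union(3, 6) -> merged; set of 3 now {3, 6}
Step 2: union(11, 4) -> merged; set of 11 now {4, 11}
Step 3: union(6, 3) -> already same set; set of 6 now {3, 6}
Step 4: find(3) -> no change; set of 3 is {3, 6}
Step 5: find(10) -> no change; set of 10 is {10}
Step 6: union(4, 6) -> merged; set of 4 now {3, 4, 6, 11}
Step 7: union(4, 8) -> merged; set of 4 now {3, 4, 6, 8, 11}
Step 8: union(0, 9) -> merged; set of 0 now {0, 9}
Step 9: union(6, 8) -> already same set; set of 6 now {3, 4, 6, 8, 11}
Step 10: union(4, 1) -> merged; set of 4 now {1, 3, 4, 6, 8, 11}
Step 11: union(0, 9) -> already same set; set of 0 now {0, 9}
Step 12: union(9, 3) -> merged; set of 9 now {0, 1, 3, 4, 6, 8, 9, 11}
Step 13: union(4, 5) -> merged; set of 4 now {0, 1, 3, 4, 5, 6, 8, 9, 11}
Step 14: find(4) -> no change; set of 4 is {0, 1, 3, 4, 5, 6, 8, 9, 11}
Set of 5: {0, 1, 3, 4, 5, 6, 8, 9, 11}; 9 is a member.

Answer: yes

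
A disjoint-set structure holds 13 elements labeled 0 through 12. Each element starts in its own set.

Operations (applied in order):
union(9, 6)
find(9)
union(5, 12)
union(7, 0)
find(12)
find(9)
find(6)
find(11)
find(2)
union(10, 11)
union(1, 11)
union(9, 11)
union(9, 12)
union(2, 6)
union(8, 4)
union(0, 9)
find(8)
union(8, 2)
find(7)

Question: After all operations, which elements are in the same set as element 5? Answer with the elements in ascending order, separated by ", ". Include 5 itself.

Answer: 0, 1, 2, 4, 5, 6, 7, 8, 9, 10, 11, 12

Derivation:
Step 1: union(9, 6) -> merged; set of 9 now {6, 9}
Step 2: find(9) -> no change; set of 9 is {6, 9}
Step 3: union(5, 12) -> merged; set of 5 now {5, 12}
Step 4: union(7, 0) -> merged; set of 7 now {0, 7}
Step 5: find(12) -> no change; set of 12 is {5, 12}
Step 6: find(9) -> no change; set of 9 is {6, 9}
Step 7: find(6) -> no change; set of 6 is {6, 9}
Step 8: find(11) -> no change; set of 11 is {11}
Step 9: find(2) -> no change; set of 2 is {2}
Step 10: union(10, 11) -> merged; set of 10 now {10, 11}
Step 11: union(1, 11) -> merged; set of 1 now {1, 10, 11}
Step 12: union(9, 11) -> merged; set of 9 now {1, 6, 9, 10, 11}
Step 13: union(9, 12) -> merged; set of 9 now {1, 5, 6, 9, 10, 11, 12}
Step 14: union(2, 6) -> merged; set of 2 now {1, 2, 5, 6, 9, 10, 11, 12}
Step 15: union(8, 4) -> merged; set of 8 now {4, 8}
Step 16: union(0, 9) -> merged; set of 0 now {0, 1, 2, 5, 6, 7, 9, 10, 11, 12}
Step 17: find(8) -> no change; set of 8 is {4, 8}
Step 18: union(8, 2) -> merged; set of 8 now {0, 1, 2, 4, 5, 6, 7, 8, 9, 10, 11, 12}
Step 19: find(7) -> no change; set of 7 is {0, 1, 2, 4, 5, 6, 7, 8, 9, 10, 11, 12}
Component of 5: {0, 1, 2, 4, 5, 6, 7, 8, 9, 10, 11, 12}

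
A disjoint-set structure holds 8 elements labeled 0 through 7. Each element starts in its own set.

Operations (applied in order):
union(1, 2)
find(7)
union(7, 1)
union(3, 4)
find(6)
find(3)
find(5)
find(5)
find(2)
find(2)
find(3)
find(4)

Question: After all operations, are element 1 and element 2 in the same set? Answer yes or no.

Answer: yes

Derivation:
Step 1: union(1, 2) -> merged; set of 1 now {1, 2}
Step 2: find(7) -> no change; set of 7 is {7}
Step 3: union(7, 1) -> merged; set of 7 now {1, 2, 7}
Step 4: union(3, 4) -> merged; set of 3 now {3, 4}
Step 5: find(6) -> no change; set of 6 is {6}
Step 6: find(3) -> no change; set of 3 is {3, 4}
Step 7: find(5) -> no change; set of 5 is {5}
Step 8: find(5) -> no change; set of 5 is {5}
Step 9: find(2) -> no change; set of 2 is {1, 2, 7}
Step 10: find(2) -> no change; set of 2 is {1, 2, 7}
Step 11: find(3) -> no change; set of 3 is {3, 4}
Step 12: find(4) -> no change; set of 4 is {3, 4}
Set of 1: {1, 2, 7}; 2 is a member.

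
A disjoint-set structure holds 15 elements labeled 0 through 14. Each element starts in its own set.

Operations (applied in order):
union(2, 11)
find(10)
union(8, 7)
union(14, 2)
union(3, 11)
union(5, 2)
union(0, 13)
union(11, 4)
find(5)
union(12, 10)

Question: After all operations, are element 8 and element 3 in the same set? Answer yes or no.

Step 1: union(2, 11) -> merged; set of 2 now {2, 11}
Step 2: find(10) -> no change; set of 10 is {10}
Step 3: union(8, 7) -> merged; set of 8 now {7, 8}
Step 4: union(14, 2) -> merged; set of 14 now {2, 11, 14}
Step 5: union(3, 11) -> merged; set of 3 now {2, 3, 11, 14}
Step 6: union(5, 2) -> merged; set of 5 now {2, 3, 5, 11, 14}
Step 7: union(0, 13) -> merged; set of 0 now {0, 13}
Step 8: union(11, 4) -> merged; set of 11 now {2, 3, 4, 5, 11, 14}
Step 9: find(5) -> no change; set of 5 is {2, 3, 4, 5, 11, 14}
Step 10: union(12, 10) -> merged; set of 12 now {10, 12}
Set of 8: {7, 8}; 3 is not a member.

Answer: no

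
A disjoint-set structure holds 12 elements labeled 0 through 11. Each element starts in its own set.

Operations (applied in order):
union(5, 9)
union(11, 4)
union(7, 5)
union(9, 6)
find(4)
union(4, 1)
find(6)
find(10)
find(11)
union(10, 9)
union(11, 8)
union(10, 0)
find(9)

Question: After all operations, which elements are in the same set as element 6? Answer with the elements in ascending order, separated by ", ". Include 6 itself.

Step 1: union(5, 9) -> merged; set of 5 now {5, 9}
Step 2: union(11, 4) -> merged; set of 11 now {4, 11}
Step 3: union(7, 5) -> merged; set of 7 now {5, 7, 9}
Step 4: union(9, 6) -> merged; set of 9 now {5, 6, 7, 9}
Step 5: find(4) -> no change; set of 4 is {4, 11}
Step 6: union(4, 1) -> merged; set of 4 now {1, 4, 11}
Step 7: find(6) -> no change; set of 6 is {5, 6, 7, 9}
Step 8: find(10) -> no change; set of 10 is {10}
Step 9: find(11) -> no change; set of 11 is {1, 4, 11}
Step 10: union(10, 9) -> merged; set of 10 now {5, 6, 7, 9, 10}
Step 11: union(11, 8) -> merged; set of 11 now {1, 4, 8, 11}
Step 12: union(10, 0) -> merged; set of 10 now {0, 5, 6, 7, 9, 10}
Step 13: find(9) -> no change; set of 9 is {0, 5, 6, 7, 9, 10}
Component of 6: {0, 5, 6, 7, 9, 10}

Answer: 0, 5, 6, 7, 9, 10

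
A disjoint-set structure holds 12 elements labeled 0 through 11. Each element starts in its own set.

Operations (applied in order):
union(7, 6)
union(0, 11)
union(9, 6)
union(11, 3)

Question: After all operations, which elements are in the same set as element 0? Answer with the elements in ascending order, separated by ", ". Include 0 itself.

Step 1: union(7, 6) -> merged; set of 7 now {6, 7}
Step 2: union(0, 11) -> merged; set of 0 now {0, 11}
Step 3: union(9, 6) -> merged; set of 9 now {6, 7, 9}
Step 4: union(11, 3) -> merged; set of 11 now {0, 3, 11}
Component of 0: {0, 3, 11}

Answer: 0, 3, 11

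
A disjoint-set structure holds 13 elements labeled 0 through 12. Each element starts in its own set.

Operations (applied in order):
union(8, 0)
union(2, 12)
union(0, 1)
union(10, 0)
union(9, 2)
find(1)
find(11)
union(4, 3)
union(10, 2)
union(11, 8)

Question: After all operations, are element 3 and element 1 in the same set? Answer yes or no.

Step 1: union(8, 0) -> merged; set of 8 now {0, 8}
Step 2: union(2, 12) -> merged; set of 2 now {2, 12}
Step 3: union(0, 1) -> merged; set of 0 now {0, 1, 8}
Step 4: union(10, 0) -> merged; set of 10 now {0, 1, 8, 10}
Step 5: union(9, 2) -> merged; set of 9 now {2, 9, 12}
Step 6: find(1) -> no change; set of 1 is {0, 1, 8, 10}
Step 7: find(11) -> no change; set of 11 is {11}
Step 8: union(4, 3) -> merged; set of 4 now {3, 4}
Step 9: union(10, 2) -> merged; set of 10 now {0, 1, 2, 8, 9, 10, 12}
Step 10: union(11, 8) -> merged; set of 11 now {0, 1, 2, 8, 9, 10, 11, 12}
Set of 3: {3, 4}; 1 is not a member.

Answer: no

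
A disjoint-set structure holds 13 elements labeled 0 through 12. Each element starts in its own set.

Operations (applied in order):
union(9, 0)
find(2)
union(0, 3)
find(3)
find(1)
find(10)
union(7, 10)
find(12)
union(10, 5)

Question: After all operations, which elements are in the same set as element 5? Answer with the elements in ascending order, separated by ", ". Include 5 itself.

Answer: 5, 7, 10

Derivation:
Step 1: union(9, 0) -> merged; set of 9 now {0, 9}
Step 2: find(2) -> no change; set of 2 is {2}
Step 3: union(0, 3) -> merged; set of 0 now {0, 3, 9}
Step 4: find(3) -> no change; set of 3 is {0, 3, 9}
Step 5: find(1) -> no change; set of 1 is {1}
Step 6: find(10) -> no change; set of 10 is {10}
Step 7: union(7, 10) -> merged; set of 7 now {7, 10}
Step 8: find(12) -> no change; set of 12 is {12}
Step 9: union(10, 5) -> merged; set of 10 now {5, 7, 10}
Component of 5: {5, 7, 10}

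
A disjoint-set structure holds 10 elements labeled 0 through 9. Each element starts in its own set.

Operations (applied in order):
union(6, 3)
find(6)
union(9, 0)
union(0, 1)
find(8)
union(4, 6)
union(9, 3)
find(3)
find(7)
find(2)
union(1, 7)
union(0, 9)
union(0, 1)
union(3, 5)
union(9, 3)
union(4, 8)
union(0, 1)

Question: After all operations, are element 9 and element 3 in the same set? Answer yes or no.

Answer: yes

Derivation:
Step 1: union(6, 3) -> merged; set of 6 now {3, 6}
Step 2: find(6) -> no change; set of 6 is {3, 6}
Step 3: union(9, 0) -> merged; set of 9 now {0, 9}
Step 4: union(0, 1) -> merged; set of 0 now {0, 1, 9}
Step 5: find(8) -> no change; set of 8 is {8}
Step 6: union(4, 6) -> merged; set of 4 now {3, 4, 6}
Step 7: union(9, 3) -> merged; set of 9 now {0, 1, 3, 4, 6, 9}
Step 8: find(3) -> no change; set of 3 is {0, 1, 3, 4, 6, 9}
Step 9: find(7) -> no change; set of 7 is {7}
Step 10: find(2) -> no change; set of 2 is {2}
Step 11: union(1, 7) -> merged; set of 1 now {0, 1, 3, 4, 6, 7, 9}
Step 12: union(0, 9) -> already same set; set of 0 now {0, 1, 3, 4, 6, 7, 9}
Step 13: union(0, 1) -> already same set; set of 0 now {0, 1, 3, 4, 6, 7, 9}
Step 14: union(3, 5) -> merged; set of 3 now {0, 1, 3, 4, 5, 6, 7, 9}
Step 15: union(9, 3) -> already same set; set of 9 now {0, 1, 3, 4, 5, 6, 7, 9}
Step 16: union(4, 8) -> merged; set of 4 now {0, 1, 3, 4, 5, 6, 7, 8, 9}
Step 17: union(0, 1) -> already same set; set of 0 now {0, 1, 3, 4, 5, 6, 7, 8, 9}
Set of 9: {0, 1, 3, 4, 5, 6, 7, 8, 9}; 3 is a member.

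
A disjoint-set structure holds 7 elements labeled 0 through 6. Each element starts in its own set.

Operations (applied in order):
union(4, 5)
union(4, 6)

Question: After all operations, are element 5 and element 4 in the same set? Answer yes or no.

Step 1: union(4, 5) -> merged; set of 4 now {4, 5}
Step 2: union(4, 6) -> merged; set of 4 now {4, 5, 6}
Set of 5: {4, 5, 6}; 4 is a member.

Answer: yes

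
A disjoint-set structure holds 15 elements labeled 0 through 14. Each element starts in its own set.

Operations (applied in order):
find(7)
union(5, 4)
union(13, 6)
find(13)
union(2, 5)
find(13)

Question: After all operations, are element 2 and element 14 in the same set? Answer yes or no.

Step 1: find(7) -> no change; set of 7 is {7}
Step 2: union(5, 4) -> merged; set of 5 now {4, 5}
Step 3: union(13, 6) -> merged; set of 13 now {6, 13}
Step 4: find(13) -> no change; set of 13 is {6, 13}
Step 5: union(2, 5) -> merged; set of 2 now {2, 4, 5}
Step 6: find(13) -> no change; set of 13 is {6, 13}
Set of 2: {2, 4, 5}; 14 is not a member.

Answer: no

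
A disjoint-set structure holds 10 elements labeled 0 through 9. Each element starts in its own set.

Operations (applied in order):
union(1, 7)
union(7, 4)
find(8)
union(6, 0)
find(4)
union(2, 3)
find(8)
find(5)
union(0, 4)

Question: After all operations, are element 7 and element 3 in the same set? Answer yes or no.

Answer: no

Derivation:
Step 1: union(1, 7) -> merged; set of 1 now {1, 7}
Step 2: union(7, 4) -> merged; set of 7 now {1, 4, 7}
Step 3: find(8) -> no change; set of 8 is {8}
Step 4: union(6, 0) -> merged; set of 6 now {0, 6}
Step 5: find(4) -> no change; set of 4 is {1, 4, 7}
Step 6: union(2, 3) -> merged; set of 2 now {2, 3}
Step 7: find(8) -> no change; set of 8 is {8}
Step 8: find(5) -> no change; set of 5 is {5}
Step 9: union(0, 4) -> merged; set of 0 now {0, 1, 4, 6, 7}
Set of 7: {0, 1, 4, 6, 7}; 3 is not a member.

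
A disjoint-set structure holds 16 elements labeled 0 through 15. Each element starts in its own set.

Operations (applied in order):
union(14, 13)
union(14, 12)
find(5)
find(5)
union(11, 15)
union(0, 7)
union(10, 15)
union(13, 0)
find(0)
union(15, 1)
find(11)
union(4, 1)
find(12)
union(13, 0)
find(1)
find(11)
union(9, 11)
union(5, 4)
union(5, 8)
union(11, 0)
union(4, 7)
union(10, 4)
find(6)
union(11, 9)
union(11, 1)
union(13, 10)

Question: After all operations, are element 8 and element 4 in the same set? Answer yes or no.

Step 1: union(14, 13) -> merged; set of 14 now {13, 14}
Step 2: union(14, 12) -> merged; set of 14 now {12, 13, 14}
Step 3: find(5) -> no change; set of 5 is {5}
Step 4: find(5) -> no change; set of 5 is {5}
Step 5: union(11, 15) -> merged; set of 11 now {11, 15}
Step 6: union(0, 7) -> merged; set of 0 now {0, 7}
Step 7: union(10, 15) -> merged; set of 10 now {10, 11, 15}
Step 8: union(13, 0) -> merged; set of 13 now {0, 7, 12, 13, 14}
Step 9: find(0) -> no change; set of 0 is {0, 7, 12, 13, 14}
Step 10: union(15, 1) -> merged; set of 15 now {1, 10, 11, 15}
Step 11: find(11) -> no change; set of 11 is {1, 10, 11, 15}
Step 12: union(4, 1) -> merged; set of 4 now {1, 4, 10, 11, 15}
Step 13: find(12) -> no change; set of 12 is {0, 7, 12, 13, 14}
Step 14: union(13, 0) -> already same set; set of 13 now {0, 7, 12, 13, 14}
Step 15: find(1) -> no change; set of 1 is {1, 4, 10, 11, 15}
Step 16: find(11) -> no change; set of 11 is {1, 4, 10, 11, 15}
Step 17: union(9, 11) -> merged; set of 9 now {1, 4, 9, 10, 11, 15}
Step 18: union(5, 4) -> merged; set of 5 now {1, 4, 5, 9, 10, 11, 15}
Step 19: union(5, 8) -> merged; set of 5 now {1, 4, 5, 8, 9, 10, 11, 15}
Step 20: union(11, 0) -> merged; set of 11 now {0, 1, 4, 5, 7, 8, 9, 10, 11, 12, 13, 14, 15}
Step 21: union(4, 7) -> already same set; set of 4 now {0, 1, 4, 5, 7, 8, 9, 10, 11, 12, 13, 14, 15}
Step 22: union(10, 4) -> already same set; set of 10 now {0, 1, 4, 5, 7, 8, 9, 10, 11, 12, 13, 14, 15}
Step 23: find(6) -> no change; set of 6 is {6}
Step 24: union(11, 9) -> already same set; set of 11 now {0, 1, 4, 5, 7, 8, 9, 10, 11, 12, 13, 14, 15}
Step 25: union(11, 1) -> already same set; set of 11 now {0, 1, 4, 5, 7, 8, 9, 10, 11, 12, 13, 14, 15}
Step 26: union(13, 10) -> already same set; set of 13 now {0, 1, 4, 5, 7, 8, 9, 10, 11, 12, 13, 14, 15}
Set of 8: {0, 1, 4, 5, 7, 8, 9, 10, 11, 12, 13, 14, 15}; 4 is a member.

Answer: yes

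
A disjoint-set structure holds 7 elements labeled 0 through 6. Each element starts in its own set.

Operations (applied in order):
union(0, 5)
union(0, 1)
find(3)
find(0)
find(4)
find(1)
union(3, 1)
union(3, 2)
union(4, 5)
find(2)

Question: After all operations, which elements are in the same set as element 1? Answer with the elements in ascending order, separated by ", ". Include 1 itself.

Answer: 0, 1, 2, 3, 4, 5

Derivation:
Step 1: union(0, 5) -> merged; set of 0 now {0, 5}
Step 2: union(0, 1) -> merged; set of 0 now {0, 1, 5}
Step 3: find(3) -> no change; set of 3 is {3}
Step 4: find(0) -> no change; set of 0 is {0, 1, 5}
Step 5: find(4) -> no change; set of 4 is {4}
Step 6: find(1) -> no change; set of 1 is {0, 1, 5}
Step 7: union(3, 1) -> merged; set of 3 now {0, 1, 3, 5}
Step 8: union(3, 2) -> merged; set of 3 now {0, 1, 2, 3, 5}
Step 9: union(4, 5) -> merged; set of 4 now {0, 1, 2, 3, 4, 5}
Step 10: find(2) -> no change; set of 2 is {0, 1, 2, 3, 4, 5}
Component of 1: {0, 1, 2, 3, 4, 5}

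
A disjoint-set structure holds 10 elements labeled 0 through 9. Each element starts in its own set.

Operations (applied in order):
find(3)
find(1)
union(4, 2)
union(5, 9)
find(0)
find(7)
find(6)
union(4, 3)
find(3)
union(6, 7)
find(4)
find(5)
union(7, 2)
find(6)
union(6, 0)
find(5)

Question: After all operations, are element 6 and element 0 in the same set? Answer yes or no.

Answer: yes

Derivation:
Step 1: find(3) -> no change; set of 3 is {3}
Step 2: find(1) -> no change; set of 1 is {1}
Step 3: union(4, 2) -> merged; set of 4 now {2, 4}
Step 4: union(5, 9) -> merged; set of 5 now {5, 9}
Step 5: find(0) -> no change; set of 0 is {0}
Step 6: find(7) -> no change; set of 7 is {7}
Step 7: find(6) -> no change; set of 6 is {6}
Step 8: union(4, 3) -> merged; set of 4 now {2, 3, 4}
Step 9: find(3) -> no change; set of 3 is {2, 3, 4}
Step 10: union(6, 7) -> merged; set of 6 now {6, 7}
Step 11: find(4) -> no change; set of 4 is {2, 3, 4}
Step 12: find(5) -> no change; set of 5 is {5, 9}
Step 13: union(7, 2) -> merged; set of 7 now {2, 3, 4, 6, 7}
Step 14: find(6) -> no change; set of 6 is {2, 3, 4, 6, 7}
Step 15: union(6, 0) -> merged; set of 6 now {0, 2, 3, 4, 6, 7}
Step 16: find(5) -> no change; set of 5 is {5, 9}
Set of 6: {0, 2, 3, 4, 6, 7}; 0 is a member.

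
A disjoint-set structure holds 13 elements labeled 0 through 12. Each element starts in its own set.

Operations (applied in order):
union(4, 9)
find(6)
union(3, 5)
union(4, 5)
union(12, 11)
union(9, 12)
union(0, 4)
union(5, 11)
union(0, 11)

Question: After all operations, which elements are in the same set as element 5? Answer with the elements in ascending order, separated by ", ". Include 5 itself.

Answer: 0, 3, 4, 5, 9, 11, 12

Derivation:
Step 1: union(4, 9) -> merged; set of 4 now {4, 9}
Step 2: find(6) -> no change; set of 6 is {6}
Step 3: union(3, 5) -> merged; set of 3 now {3, 5}
Step 4: union(4, 5) -> merged; set of 4 now {3, 4, 5, 9}
Step 5: union(12, 11) -> merged; set of 12 now {11, 12}
Step 6: union(9, 12) -> merged; set of 9 now {3, 4, 5, 9, 11, 12}
Step 7: union(0, 4) -> merged; set of 0 now {0, 3, 4, 5, 9, 11, 12}
Step 8: union(5, 11) -> already same set; set of 5 now {0, 3, 4, 5, 9, 11, 12}
Step 9: union(0, 11) -> already same set; set of 0 now {0, 3, 4, 5, 9, 11, 12}
Component of 5: {0, 3, 4, 5, 9, 11, 12}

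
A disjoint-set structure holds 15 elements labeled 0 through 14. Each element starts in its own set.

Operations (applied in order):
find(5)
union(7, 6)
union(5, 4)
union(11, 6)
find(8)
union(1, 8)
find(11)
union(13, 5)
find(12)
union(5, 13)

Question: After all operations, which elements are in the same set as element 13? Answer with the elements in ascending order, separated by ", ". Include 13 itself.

Answer: 4, 5, 13

Derivation:
Step 1: find(5) -> no change; set of 5 is {5}
Step 2: union(7, 6) -> merged; set of 7 now {6, 7}
Step 3: union(5, 4) -> merged; set of 5 now {4, 5}
Step 4: union(11, 6) -> merged; set of 11 now {6, 7, 11}
Step 5: find(8) -> no change; set of 8 is {8}
Step 6: union(1, 8) -> merged; set of 1 now {1, 8}
Step 7: find(11) -> no change; set of 11 is {6, 7, 11}
Step 8: union(13, 5) -> merged; set of 13 now {4, 5, 13}
Step 9: find(12) -> no change; set of 12 is {12}
Step 10: union(5, 13) -> already same set; set of 5 now {4, 5, 13}
Component of 13: {4, 5, 13}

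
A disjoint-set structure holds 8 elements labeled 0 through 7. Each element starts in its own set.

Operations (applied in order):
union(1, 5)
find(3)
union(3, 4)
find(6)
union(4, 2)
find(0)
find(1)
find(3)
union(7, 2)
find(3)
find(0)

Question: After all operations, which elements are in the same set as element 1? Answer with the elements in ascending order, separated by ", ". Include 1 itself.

Step 1: union(1, 5) -> merged; set of 1 now {1, 5}
Step 2: find(3) -> no change; set of 3 is {3}
Step 3: union(3, 4) -> merged; set of 3 now {3, 4}
Step 4: find(6) -> no change; set of 6 is {6}
Step 5: union(4, 2) -> merged; set of 4 now {2, 3, 4}
Step 6: find(0) -> no change; set of 0 is {0}
Step 7: find(1) -> no change; set of 1 is {1, 5}
Step 8: find(3) -> no change; set of 3 is {2, 3, 4}
Step 9: union(7, 2) -> merged; set of 7 now {2, 3, 4, 7}
Step 10: find(3) -> no change; set of 3 is {2, 3, 4, 7}
Step 11: find(0) -> no change; set of 0 is {0}
Component of 1: {1, 5}

Answer: 1, 5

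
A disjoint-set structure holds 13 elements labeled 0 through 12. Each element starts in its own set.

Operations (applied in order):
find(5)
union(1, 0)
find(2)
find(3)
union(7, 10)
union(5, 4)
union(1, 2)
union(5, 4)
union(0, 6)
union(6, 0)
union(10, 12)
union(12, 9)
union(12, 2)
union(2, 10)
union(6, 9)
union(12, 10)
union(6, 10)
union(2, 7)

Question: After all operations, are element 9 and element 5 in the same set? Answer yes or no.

Answer: no

Derivation:
Step 1: find(5) -> no change; set of 5 is {5}
Step 2: union(1, 0) -> merged; set of 1 now {0, 1}
Step 3: find(2) -> no change; set of 2 is {2}
Step 4: find(3) -> no change; set of 3 is {3}
Step 5: union(7, 10) -> merged; set of 7 now {7, 10}
Step 6: union(5, 4) -> merged; set of 5 now {4, 5}
Step 7: union(1, 2) -> merged; set of 1 now {0, 1, 2}
Step 8: union(5, 4) -> already same set; set of 5 now {4, 5}
Step 9: union(0, 6) -> merged; set of 0 now {0, 1, 2, 6}
Step 10: union(6, 0) -> already same set; set of 6 now {0, 1, 2, 6}
Step 11: union(10, 12) -> merged; set of 10 now {7, 10, 12}
Step 12: union(12, 9) -> merged; set of 12 now {7, 9, 10, 12}
Step 13: union(12, 2) -> merged; set of 12 now {0, 1, 2, 6, 7, 9, 10, 12}
Step 14: union(2, 10) -> already same set; set of 2 now {0, 1, 2, 6, 7, 9, 10, 12}
Step 15: union(6, 9) -> already same set; set of 6 now {0, 1, 2, 6, 7, 9, 10, 12}
Step 16: union(12, 10) -> already same set; set of 12 now {0, 1, 2, 6, 7, 9, 10, 12}
Step 17: union(6, 10) -> already same set; set of 6 now {0, 1, 2, 6, 7, 9, 10, 12}
Step 18: union(2, 7) -> already same set; set of 2 now {0, 1, 2, 6, 7, 9, 10, 12}
Set of 9: {0, 1, 2, 6, 7, 9, 10, 12}; 5 is not a member.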